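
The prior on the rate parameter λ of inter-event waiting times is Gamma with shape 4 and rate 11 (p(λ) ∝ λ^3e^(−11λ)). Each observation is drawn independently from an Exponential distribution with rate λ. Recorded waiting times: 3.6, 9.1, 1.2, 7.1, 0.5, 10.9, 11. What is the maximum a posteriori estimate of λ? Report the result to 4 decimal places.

The Exponential(rate=λ) likelihood is ∝ λ^n e^(−λΣtᵢ). Here n = 7 and Σtᵢ = 3.6 + 9.1 + 1.2 + 7.1 + 0.5 + 10.9 + 11 = 43.4.
Posterior ∝ λ^3e^(−11λ) · λ^7e^(−43.4λ) = λ^10e^(−54.4λ), i.e. Gamma(11, 54.4).
Mode = (a−1)/b = 10/54.4 ≈ 0.1838.

λ̂_MAP = 0.1838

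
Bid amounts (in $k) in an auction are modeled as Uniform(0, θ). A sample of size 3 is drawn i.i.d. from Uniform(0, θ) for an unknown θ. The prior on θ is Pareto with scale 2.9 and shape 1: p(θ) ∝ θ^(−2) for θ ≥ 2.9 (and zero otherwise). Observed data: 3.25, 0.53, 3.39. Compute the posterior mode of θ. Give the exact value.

The Uniform(0, θ) likelihood is θ^(−n) for θ ≥ max(xᵢ), zero otherwise. Here max(xᵢ) = 3.39.
Posterior ∝ θ^(−2) · θ^(−3) = θ^(−5) on θ ≥ max(2.9, 3.39) = 3.39.
This density is strictly decreasing in θ, so the posterior mode lies at the lower boundary of the support.

θ̂_MAP = 3.39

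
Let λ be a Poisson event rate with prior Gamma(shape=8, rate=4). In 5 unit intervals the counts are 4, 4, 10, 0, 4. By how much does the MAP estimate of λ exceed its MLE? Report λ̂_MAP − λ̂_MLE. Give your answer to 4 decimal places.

Σxᵢ = 22. Posterior is Gamma(30, 9); MAP = (30−1)/9 = 29/9 ≈ 3.22222.
MLE = x̄ = 22/5 ≈ 4.40000.
Difference = 29/9 − 22/5 = -53/45 ≈ -1.1778.

MAP − MLE = -1.1778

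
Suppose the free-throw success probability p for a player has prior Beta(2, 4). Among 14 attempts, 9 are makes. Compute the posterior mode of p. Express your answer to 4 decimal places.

p̂_MAP = 0.5556

Prior: Beta(2, 4).
Data: 9 successes in 14 trials. The binomial likelihood contributes p^9(1−p)^5, so the posterior is Beta(2+9, 4+5) = Beta(11, 9).
For Beta(a, b) with a, b > 1 the mode is (a−1)/(a+b−2) = 10/18 ≈ 0.5556.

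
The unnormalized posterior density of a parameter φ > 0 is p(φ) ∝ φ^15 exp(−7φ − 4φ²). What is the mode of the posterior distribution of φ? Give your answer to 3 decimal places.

φ̂_MAP = 1.000

ℓ'(φ) = 15/φ − 7 − 8φ. Setting this to zero and multiplying by φ: 8φ² + 7φ − 15 = 0.
φ = (−7 + √(7² + 4·8·15)) / (2·8) = (−7 + √529) / 16 = (−7 + 23)/16 = 1.
ℓ''(φ) = −15/φ² − 8 < 0, confirming a maximum.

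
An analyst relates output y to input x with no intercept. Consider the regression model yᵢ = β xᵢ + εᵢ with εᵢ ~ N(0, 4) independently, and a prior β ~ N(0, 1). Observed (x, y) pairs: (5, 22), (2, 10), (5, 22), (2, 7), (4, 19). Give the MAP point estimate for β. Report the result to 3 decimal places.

β̂_MAP = 4.231

log p(β | y) = −Σ(yᵢ − βxᵢ)²/(2·4) − β²/(2·1) + const.
Setting the derivative to zero: Σxᵢ(yᵢ − βxᵢ)/4 − β/1 = 0, so β = Σxᵢyᵢ / (Σxᵢ² + σ²/τ²).
Σxᵢyᵢ = 5·22 + 2·10 + 5·22 + 2·7 + 4·19 = 330; Σxᵢ² = 74; σ²/τ² = 4.
β̂_MAP = 330 / (74 + 4) = 330/78 ≈ 4.231.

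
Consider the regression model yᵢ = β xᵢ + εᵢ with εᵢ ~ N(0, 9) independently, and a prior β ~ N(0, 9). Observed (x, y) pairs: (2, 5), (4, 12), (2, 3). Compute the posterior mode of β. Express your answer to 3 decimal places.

β̂_MAP = 2.560

log p(β | y) = −Σ(yᵢ − βxᵢ)²/(2·9) − β²/(2·9) + const.
Setting the derivative to zero: Σxᵢ(yᵢ − βxᵢ)/9 − β/9 = 0, so β = Σxᵢyᵢ / (Σxᵢ² + σ²/τ²).
Σxᵢyᵢ = 2·5 + 4·12 + 2·3 = 64; Σxᵢ² = 24; σ²/τ² = 1.
β̂_MAP = 64 / (24 + 1) = 64/25 ≈ 2.560.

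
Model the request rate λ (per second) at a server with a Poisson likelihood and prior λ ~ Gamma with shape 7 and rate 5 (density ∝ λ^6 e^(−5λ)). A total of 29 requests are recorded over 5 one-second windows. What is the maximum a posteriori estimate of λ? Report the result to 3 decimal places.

Σxᵢ = 29, n = 5.
Posterior ∝ λ^6e^(−5λ) · λ^29e^(−5λ) = λ^35e^(−10λ), i.e. Gamma(shape=36, rate=10).
The mode of a Gamma(a, b) with a ≥ 1 (shape–rate) is (a−1)/b = 35/10 ≈ 3.500.

λ̂_MAP = 3.500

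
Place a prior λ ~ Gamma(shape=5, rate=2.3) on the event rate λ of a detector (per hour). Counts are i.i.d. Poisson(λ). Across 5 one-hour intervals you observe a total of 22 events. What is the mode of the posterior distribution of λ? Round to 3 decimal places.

λ̂_MAP = 3.562

Σxᵢ = 22, n = 5.
Posterior ∝ λ^4e^(−2.3λ) · λ^22e^(−5λ) = λ^26e^(−7.3λ), i.e. Gamma(shape=27, rate=7.3).
The mode of a Gamma(a, b) with a ≥ 1 (shape–rate) is (a−1)/b = 26/7.3 ≈ 3.562.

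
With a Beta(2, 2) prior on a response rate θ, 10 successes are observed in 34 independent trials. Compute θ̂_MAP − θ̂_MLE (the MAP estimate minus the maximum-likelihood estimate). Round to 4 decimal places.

MAP − MLE = 0.0114

Posterior is Beta(12, 26); MAP = (12−1)/(38−2) = 11/36 ≈ 0.30556.
MLE ignores the prior: θ̂_MLE = k/n = 10/34 ≈ 0.29412.
Difference = 11/36 − 10/34 = 7/612 ≈ 0.0114.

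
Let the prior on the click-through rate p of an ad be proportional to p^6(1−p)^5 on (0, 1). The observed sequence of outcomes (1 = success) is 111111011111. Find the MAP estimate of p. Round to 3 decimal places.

The prior density ∝ p^6(1−p)^5 is the kernel of Beta(7, 6).
Data: 11 successes in 12 trials (from the sequence). The binomial likelihood contributes p^11(1−p)^1, so the posterior is Beta(7+11, 6+1) = Beta(18, 7).
For Beta(a, b) with a, b > 1 the mode is (a−1)/(a+b−2) = 17/23 ≈ 0.739.

p̂_MAP = 0.739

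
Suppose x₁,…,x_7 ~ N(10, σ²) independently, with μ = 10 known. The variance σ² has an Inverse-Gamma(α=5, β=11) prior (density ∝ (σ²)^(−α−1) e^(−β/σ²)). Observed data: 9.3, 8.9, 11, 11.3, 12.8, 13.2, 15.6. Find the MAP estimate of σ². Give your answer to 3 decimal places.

Sum of squared deviations about the known mean: SS = (9.3−10)² + (8.9−10)² + (11−10)² + (11.3−10)² + (12.8−10)² + (13.2−10)² + (15.6−10)² = 53.83.
The Normal likelihood contributes (σ²)^(−n/2) exp(−SS/(2σ²)), so the posterior is Inverse-Gamma(α + n/2, β + SS/2) = Inverse-Gamma(8.5, 37.915).
The mode of Inverse-Gamma(a, b) is b/(a+1) = 37.915/9.5 ≈ 3.991.

σ̂²_MAP = 3.991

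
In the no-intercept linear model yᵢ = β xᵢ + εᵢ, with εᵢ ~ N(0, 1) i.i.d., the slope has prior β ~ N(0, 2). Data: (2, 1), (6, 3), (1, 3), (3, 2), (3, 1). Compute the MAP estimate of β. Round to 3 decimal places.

β̂_MAP = 0.538

log p(β | y) = −Σ(yᵢ − βxᵢ)²/(2·1) − β²/(2·2) + const.
Setting the derivative to zero: Σxᵢ(yᵢ − βxᵢ)/1 − β/2 = 0, so β = Σxᵢyᵢ / (Σxᵢ² + σ²/τ²).
Σxᵢyᵢ = 2·1 + 6·3 + 1·3 + 3·2 + 3·1 = 32; Σxᵢ² = 59; σ²/τ² = 0.5.
β̂_MAP = 32 / (59 + 0.5) = 32/59.5 ≈ 0.538.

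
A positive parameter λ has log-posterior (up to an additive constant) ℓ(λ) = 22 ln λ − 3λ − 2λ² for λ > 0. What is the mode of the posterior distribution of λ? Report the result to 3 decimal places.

ℓ'(λ) = 22/λ − 3 − 4λ. Setting this to zero and multiplying by λ: 4λ² + 3λ − 22 = 0.
λ = (−3 + √(3² + 4·4·22)) / (2·4) = (−3 + √361) / 8 = (−3 + 19)/8 = 2.
ℓ''(λ) = −22/λ² − 4 < 0, confirming a maximum.

λ̂_MAP = 2.000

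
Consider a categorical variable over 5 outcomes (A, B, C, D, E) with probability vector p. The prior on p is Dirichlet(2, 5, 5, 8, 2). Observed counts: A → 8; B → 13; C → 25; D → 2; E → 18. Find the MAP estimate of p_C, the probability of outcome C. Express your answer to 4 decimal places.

The posterior is Dirichlet(αᵢ + nᵢ) = Dirichlet(10, 18, 30, 10, 20).
For a Dirichlet(a₁,…,a_K) with all aᵢ > 1, the mode has j-th component (aⱼ − 1)/(Σaᵢ − K).
Here Σaᵢ = 88 and K = 5, so p_C = (30 − 1)/(88 − 5) = 29/83 ≈ 0.3494.

MAP estimate of p_C = 0.3494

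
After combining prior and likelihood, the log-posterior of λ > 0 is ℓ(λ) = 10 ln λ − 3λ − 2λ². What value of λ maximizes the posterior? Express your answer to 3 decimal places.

λ̂_MAP = 1.250

ℓ'(λ) = 10/λ − 3 − 4λ. Setting this to zero and multiplying by λ: 4λ² + 3λ − 10 = 0.
λ = (−3 + √(3² + 4·4·10)) / (2·4) = (−3 + √169) / 8 = (−3 + 13)/8 = 5/4.
ℓ''(λ) = −10/λ² − 4 < 0, confirming a maximum.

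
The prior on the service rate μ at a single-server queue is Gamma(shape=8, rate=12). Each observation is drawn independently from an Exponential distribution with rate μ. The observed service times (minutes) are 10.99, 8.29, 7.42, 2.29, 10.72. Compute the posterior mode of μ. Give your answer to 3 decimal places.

μ̂_MAP = 0.232

The Exponential(rate=μ) likelihood is ∝ μ^n e^(−μΣtᵢ). Here n = 5 and Σtᵢ = 10.99 + 8.29 + 7.42 + 2.29 + 10.72 = 39.71.
Posterior ∝ μ^7e^(−12μ) · μ^5e^(−39.71μ) = μ^12e^(−51.71μ), i.e. Gamma(13, 51.71).
Mode = (a−1)/b = 12/51.71 ≈ 0.232.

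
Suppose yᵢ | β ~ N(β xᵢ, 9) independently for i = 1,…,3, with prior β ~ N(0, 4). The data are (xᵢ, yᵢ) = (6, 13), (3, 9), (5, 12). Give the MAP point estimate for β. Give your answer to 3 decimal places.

log p(β | y) = −Σ(yᵢ − βxᵢ)²/(2·9) − β²/(2·4) + const.
Setting the derivative to zero: Σxᵢ(yᵢ − βxᵢ)/9 − β/4 = 0, so β = Σxᵢyᵢ / (Σxᵢ² + σ²/τ²).
Σxᵢyᵢ = 6·13 + 3·9 + 5·12 = 165; Σxᵢ² = 70; σ²/τ² = 2.25.
β̂_MAP = 165 / (70 + 2.25) = 165/72.25 ≈ 2.284.

β̂_MAP = 2.284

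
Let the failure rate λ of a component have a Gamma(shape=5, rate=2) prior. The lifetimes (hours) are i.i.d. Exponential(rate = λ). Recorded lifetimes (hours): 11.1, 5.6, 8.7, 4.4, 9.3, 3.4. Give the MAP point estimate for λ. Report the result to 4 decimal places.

The Exponential(rate=λ) likelihood is ∝ λ^n e^(−λΣtᵢ). Here n = 6 and Σtᵢ = 11.1 + 5.6 + 8.7 + 4.4 + 9.3 + 3.4 = 42.5.
Posterior ∝ λ^4e^(−2λ) · λ^6e^(−42.5λ) = λ^10e^(−44.5λ), i.e. Gamma(11, 44.5).
Mode = (a−1)/b = 10/44.5 ≈ 0.2247.

λ̂_MAP = 0.2247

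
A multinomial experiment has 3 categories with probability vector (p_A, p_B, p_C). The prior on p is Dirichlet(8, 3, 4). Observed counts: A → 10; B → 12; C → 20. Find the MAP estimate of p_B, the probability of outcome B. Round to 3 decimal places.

The posterior is Dirichlet(αᵢ + nᵢ) = Dirichlet(18, 15, 24).
For a Dirichlet(a₁,…,a_K) with all aᵢ > 1, the mode has j-th component (aⱼ − 1)/(Σaᵢ − K).
Here Σaᵢ = 57 and K = 3, so p_B = (15 − 1)/(57 − 3) = 14/54 ≈ 0.259.

MAP estimate of p_B = 0.259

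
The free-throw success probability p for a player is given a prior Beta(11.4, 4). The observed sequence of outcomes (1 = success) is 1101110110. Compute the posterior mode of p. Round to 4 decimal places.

p̂_MAP = 0.7436

Prior: Beta(11.4, 4).
Data: 7 successes in 10 trials (from the sequence). The binomial likelihood contributes p^7(1−p)^3, so the posterior is Beta(11.4+7, 4+3) = Beta(18.4, 7).
For Beta(a, b) with a, b > 1 the mode is (a−1)/(a+b−2) = 17.4/23.4 ≈ 0.7436.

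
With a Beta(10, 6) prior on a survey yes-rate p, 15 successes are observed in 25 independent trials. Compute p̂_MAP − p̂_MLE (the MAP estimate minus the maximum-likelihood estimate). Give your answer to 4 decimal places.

MAP − MLE = 0.0154

Posterior is Beta(25, 16); MAP = (25−1)/(41−2) = 24/39 ≈ 0.61538.
MLE ignores the prior: p̂_MLE = k/n = 15/25 ≈ 0.60000.
Difference = 24/39 − 15/25 = 1/65 ≈ 0.0154.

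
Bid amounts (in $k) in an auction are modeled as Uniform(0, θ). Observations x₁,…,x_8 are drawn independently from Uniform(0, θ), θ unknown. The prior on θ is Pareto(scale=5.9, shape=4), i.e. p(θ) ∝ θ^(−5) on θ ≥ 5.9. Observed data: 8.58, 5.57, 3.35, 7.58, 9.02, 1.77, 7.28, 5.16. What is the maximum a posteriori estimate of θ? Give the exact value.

θ̂_MAP = 9.02

The Uniform(0, θ) likelihood is θ^(−n) for θ ≥ max(xᵢ), zero otherwise. Here max(xᵢ) = 9.02.
Posterior ∝ θ^(−5) · θ^(−8) = θ^(−13) on θ ≥ max(5.9, 9.02) = 9.02.
This density is strictly decreasing in θ, so the posterior mode lies at the lower boundary of the support.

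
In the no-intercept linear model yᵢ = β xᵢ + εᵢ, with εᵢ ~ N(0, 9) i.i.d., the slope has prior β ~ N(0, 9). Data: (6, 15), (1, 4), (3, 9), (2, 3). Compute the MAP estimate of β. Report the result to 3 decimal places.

β̂_MAP = 2.490

log p(β | y) = −Σ(yᵢ − βxᵢ)²/(2·9) − β²/(2·9) + const.
Setting the derivative to zero: Σxᵢ(yᵢ − βxᵢ)/9 − β/9 = 0, so β = Σxᵢyᵢ / (Σxᵢ² + σ²/τ²).
Σxᵢyᵢ = 6·15 + 1·4 + 3·9 + 2·3 = 127; Σxᵢ² = 50; σ²/τ² = 1.
β̂_MAP = 127 / (50 + 1) = 127/51 ≈ 2.490.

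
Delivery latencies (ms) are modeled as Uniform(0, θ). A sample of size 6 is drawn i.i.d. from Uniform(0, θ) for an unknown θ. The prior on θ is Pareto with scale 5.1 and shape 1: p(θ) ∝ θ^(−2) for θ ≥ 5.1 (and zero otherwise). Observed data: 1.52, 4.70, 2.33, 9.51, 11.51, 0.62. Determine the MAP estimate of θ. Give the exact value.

The Uniform(0, θ) likelihood is θ^(−n) for θ ≥ max(xᵢ), zero otherwise. Here max(xᵢ) = 11.51.
Posterior ∝ θ^(−2) · θ^(−6) = θ^(−8) on θ ≥ max(5.1, 11.51) = 11.51.
This density is strictly decreasing in θ, so the posterior mode lies at the lower boundary of the support.

θ̂_MAP = 11.51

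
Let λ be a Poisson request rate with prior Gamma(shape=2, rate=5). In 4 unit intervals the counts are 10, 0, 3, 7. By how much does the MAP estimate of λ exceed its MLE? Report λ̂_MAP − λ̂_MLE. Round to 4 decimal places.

Σxᵢ = 20. Posterior is Gamma(22, 9); MAP = (22−1)/9 = 21/9 ≈ 2.33333.
MLE = x̄ = 20/4 ≈ 5.00000.
Difference = 21/9 − 20/4 = -8/3 ≈ -2.6667.

MAP − MLE = -2.6667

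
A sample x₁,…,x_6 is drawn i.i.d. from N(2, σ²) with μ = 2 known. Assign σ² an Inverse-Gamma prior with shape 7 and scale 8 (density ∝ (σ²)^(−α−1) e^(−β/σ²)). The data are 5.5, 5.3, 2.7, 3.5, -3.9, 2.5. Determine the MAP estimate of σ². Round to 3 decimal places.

Sum of squared deviations about the known mean: SS = (5.5−2)² + (5.3−2)² + (2.7−2)² + (3.5−2)² + (-3.9−2)² + (2.5−2)² = 60.94.
The Normal likelihood contributes (σ²)^(−n/2) exp(−SS/(2σ²)), so the posterior is Inverse-Gamma(α + n/2, β + SS/2) = Inverse-Gamma(10, 38.47).
The mode of Inverse-Gamma(a, b) is b/(a+1) = 38.47/11 ≈ 3.497.

σ̂²_MAP = 3.497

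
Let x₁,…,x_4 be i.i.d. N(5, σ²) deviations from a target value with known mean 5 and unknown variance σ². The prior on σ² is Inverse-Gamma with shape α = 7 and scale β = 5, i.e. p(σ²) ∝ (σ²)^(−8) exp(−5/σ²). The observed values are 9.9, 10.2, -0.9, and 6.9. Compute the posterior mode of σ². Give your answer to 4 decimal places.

σ̂²_MAP = 4.9735

Sum of squared deviations about the known mean: SS = (9.9−5)² + (10.2−5)² + (-0.9−5)² + (6.9−5)² = 89.47.
The Normal likelihood contributes (σ²)^(−n/2) exp(−SS/(2σ²)), so the posterior is Inverse-Gamma(α + n/2, β + SS/2) = Inverse-Gamma(9, 49.735).
The mode of Inverse-Gamma(a, b) is b/(a+1) = 49.735/10 ≈ 4.9735.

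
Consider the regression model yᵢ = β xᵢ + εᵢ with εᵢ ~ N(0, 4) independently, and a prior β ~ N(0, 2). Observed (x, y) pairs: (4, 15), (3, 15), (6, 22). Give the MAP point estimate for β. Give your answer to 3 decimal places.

log p(β | y) = −Σ(yᵢ − βxᵢ)²/(2·4) − β²/(2·2) + const.
Setting the derivative to zero: Σxᵢ(yᵢ − βxᵢ)/4 − β/2 = 0, so β = Σxᵢyᵢ / (Σxᵢ² + σ²/τ²).
Σxᵢyᵢ = 4·15 + 3·15 + 6·22 = 237; Σxᵢ² = 61; σ²/τ² = 2.
β̂_MAP = 237 / (61 + 2) = 237/63 ≈ 3.762.

β̂_MAP = 3.762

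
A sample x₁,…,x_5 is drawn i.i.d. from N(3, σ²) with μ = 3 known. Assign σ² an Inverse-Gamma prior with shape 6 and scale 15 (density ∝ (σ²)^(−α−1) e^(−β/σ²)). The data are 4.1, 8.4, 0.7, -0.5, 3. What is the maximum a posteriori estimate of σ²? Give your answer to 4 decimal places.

Sum of squared deviations about the known mean: SS = (4.1−3)² + (8.4−3)² + (0.7−3)² + (-0.5−3)² + (3−3)² = 47.91.
The Normal likelihood contributes (σ²)^(−n/2) exp(−SS/(2σ²)), so the posterior is Inverse-Gamma(α + n/2, β + SS/2) = Inverse-Gamma(8.5, 38.955).
The mode of Inverse-Gamma(a, b) is b/(a+1) = 38.955/9.5 ≈ 4.1005.

σ̂²_MAP = 4.1005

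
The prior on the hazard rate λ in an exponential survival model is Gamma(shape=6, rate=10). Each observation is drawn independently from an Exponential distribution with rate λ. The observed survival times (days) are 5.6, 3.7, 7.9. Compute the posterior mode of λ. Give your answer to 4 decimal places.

λ̂_MAP = 0.2941

The Exponential(rate=λ) likelihood is ∝ λ^n e^(−λΣtᵢ). Here n = 3 and Σtᵢ = 5.6 + 3.7 + 7.9 = 17.2.
Posterior ∝ λ^5e^(−10λ) · λ^3e^(−17.2λ) = λ^8e^(−27.2λ), i.e. Gamma(9, 27.2).
Mode = (a−1)/b = 8/27.2 ≈ 0.2941.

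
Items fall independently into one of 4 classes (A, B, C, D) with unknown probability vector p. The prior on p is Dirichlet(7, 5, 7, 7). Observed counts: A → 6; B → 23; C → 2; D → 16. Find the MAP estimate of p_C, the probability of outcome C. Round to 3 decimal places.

The posterior is Dirichlet(αᵢ + nᵢ) = Dirichlet(13, 28, 9, 23).
For a Dirichlet(a₁,…,a_K) with all aᵢ > 1, the mode has j-th component (aⱼ − 1)/(Σaᵢ − K).
Here Σaᵢ = 73 and K = 4, so p_C = (9 − 1)/(73 − 4) = 8/69 ≈ 0.116.

MAP estimate of p_C = 0.116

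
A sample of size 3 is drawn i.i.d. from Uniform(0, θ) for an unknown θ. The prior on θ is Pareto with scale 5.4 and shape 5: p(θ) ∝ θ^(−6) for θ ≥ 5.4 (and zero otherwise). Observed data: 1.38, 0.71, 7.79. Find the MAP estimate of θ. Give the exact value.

The Uniform(0, θ) likelihood is θ^(−n) for θ ≥ max(xᵢ), zero otherwise. Here max(xᵢ) = 7.79.
Posterior ∝ θ^(−6) · θ^(−3) = θ^(−9) on θ ≥ max(5.4, 7.79) = 7.79.
This density is strictly decreasing in θ, so the posterior mode lies at the lower boundary of the support.

θ̂_MAP = 7.79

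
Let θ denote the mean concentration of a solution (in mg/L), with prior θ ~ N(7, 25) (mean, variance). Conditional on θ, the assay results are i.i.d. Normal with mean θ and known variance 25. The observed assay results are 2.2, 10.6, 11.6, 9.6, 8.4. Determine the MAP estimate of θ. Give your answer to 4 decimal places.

θ̂_MAP = 8.2333

n = 5; x̄ = (2.2 + 10.6 + 11.6 + 9.6 + 8.4)/5 = 42.4/5 = 8.48.
For a Normal prior and Normal likelihood with known variance, the posterior is Normal; its mode equals its mean, the precision-weighted average.
Prior precision 1/σ₀² = 1/25 = 0.04; data precision n/σ² = 5/25 = 0.2.
θ̂ = (0.04·7 + 0.2·8.48) / (0.04 + 0.2) = 1.976/0.24 = 247/30 ≈ 8.2333.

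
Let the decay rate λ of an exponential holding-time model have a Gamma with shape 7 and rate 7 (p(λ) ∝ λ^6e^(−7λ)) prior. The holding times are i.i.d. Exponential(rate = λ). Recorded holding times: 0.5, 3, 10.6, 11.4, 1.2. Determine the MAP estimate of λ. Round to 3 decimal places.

λ̂_MAP = 0.326

The Exponential(rate=λ) likelihood is ∝ λ^n e^(−λΣtᵢ). Here n = 5 and Σtᵢ = 0.5 + 3 + 10.6 + 11.4 + 1.2 = 26.7.
Posterior ∝ λ^6e^(−7λ) · λ^5e^(−26.7λ) = λ^11e^(−33.7λ), i.e. Gamma(12, 33.7).
Mode = (a−1)/b = 11/33.7 ≈ 0.326.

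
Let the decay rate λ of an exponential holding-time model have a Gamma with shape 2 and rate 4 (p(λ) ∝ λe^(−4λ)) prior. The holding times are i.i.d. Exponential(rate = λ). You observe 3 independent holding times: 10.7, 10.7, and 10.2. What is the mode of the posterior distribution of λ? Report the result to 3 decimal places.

The Exponential(rate=λ) likelihood is ∝ λ^n e^(−λΣtᵢ). Here n = 3 and Σtᵢ = 10.7 + 10.7 + 10.2 = 31.6.
Posterior ∝ λe^(−4λ) · λ^3e^(−31.6λ) = λ^4e^(−35.6λ), i.e. Gamma(5, 35.6).
Mode = (a−1)/b = 4/35.6 ≈ 0.112.

λ̂_MAP = 0.112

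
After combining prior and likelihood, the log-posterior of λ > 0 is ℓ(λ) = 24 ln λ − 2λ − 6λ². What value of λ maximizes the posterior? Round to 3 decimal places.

λ̂_MAP = 1.333

ℓ'(λ) = 24/λ − 2 − 12λ. Setting this to zero and multiplying by λ: 12λ² + 2λ − 24 = 0.
λ = (−2 + √(2² + 4·12·24)) / (2·12) = (−2 + √1156) / 24 = (−2 + 34)/24 = 4/3.
ℓ''(λ) = −24/λ² − 12 < 0, confirming a maximum.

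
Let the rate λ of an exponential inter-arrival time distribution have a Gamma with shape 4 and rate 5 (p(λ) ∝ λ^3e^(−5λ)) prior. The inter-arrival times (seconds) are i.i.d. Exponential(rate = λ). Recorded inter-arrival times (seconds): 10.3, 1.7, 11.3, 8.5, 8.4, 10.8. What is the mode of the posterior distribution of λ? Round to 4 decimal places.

λ̂_MAP = 0.1607

The Exponential(rate=λ) likelihood is ∝ λ^n e^(−λΣtᵢ). Here n = 6 and Σtᵢ = 10.3 + 1.7 + 11.3 + 8.5 + 8.4 + 10.8 = 51.
Posterior ∝ λ^3e^(−5λ) · λ^6e^(−51λ) = λ^9e^(−56λ), i.e. Gamma(10, 56).
Mode = (a−1)/b = 9/56 ≈ 0.1607.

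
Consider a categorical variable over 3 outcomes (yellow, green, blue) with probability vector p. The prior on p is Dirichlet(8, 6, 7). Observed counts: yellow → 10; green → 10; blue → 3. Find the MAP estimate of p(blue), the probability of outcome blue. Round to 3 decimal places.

The posterior is Dirichlet(αᵢ + nᵢ) = Dirichlet(18, 16, 10).
For a Dirichlet(a₁,…,a_K) with all aᵢ > 1, the mode has j-th component (aⱼ − 1)/(Σaᵢ − K).
Here Σaᵢ = 44 and K = 3, so p(blue) = (10 − 1)/(44 − 3) = 9/41 ≈ 0.220.

MAP estimate of p(blue) = 0.220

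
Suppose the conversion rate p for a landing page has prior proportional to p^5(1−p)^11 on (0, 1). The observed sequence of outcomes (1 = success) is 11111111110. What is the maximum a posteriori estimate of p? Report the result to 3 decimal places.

The prior density ∝ p^5(1−p)^11 is the kernel of Beta(6, 12).
Data: 10 successes in 11 trials (from the sequence). The binomial likelihood contributes p^10(1−p)^1, so the posterior is Beta(6+10, 12+1) = Beta(16, 13).
For Beta(a, b) with a, b > 1 the mode is (a−1)/(a+b−2) = 15/27 ≈ 0.556.

p̂_MAP = 0.556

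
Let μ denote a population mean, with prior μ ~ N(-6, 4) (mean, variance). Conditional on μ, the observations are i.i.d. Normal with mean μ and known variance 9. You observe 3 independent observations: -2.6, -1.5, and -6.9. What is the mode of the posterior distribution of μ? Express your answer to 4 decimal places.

n = 3; x̄ = ((-2.6) + (-1.5) + (-6.9))/3 = -11/3 = -11/3 ≈ -3.6667.
For a Normal prior and Normal likelihood with known variance, the posterior is Normal; its mode equals its mean, the precision-weighted average.
Prior precision 1/σ₀² = 1/4 = 0.25; data precision n/σ² = 3/9 = 1/3.
μ̂ = (0.25·(-6) + (1/3)·(-11/3)) / (0.25 + 1/3) = (-49/18)/(7/12) = -14/3 ≈ -4.6667.

μ̂_MAP = -4.6667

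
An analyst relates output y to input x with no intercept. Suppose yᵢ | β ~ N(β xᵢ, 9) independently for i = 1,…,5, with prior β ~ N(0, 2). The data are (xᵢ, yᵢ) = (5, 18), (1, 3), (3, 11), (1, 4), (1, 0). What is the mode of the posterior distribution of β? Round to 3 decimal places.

β̂_MAP = 3.133

log p(β | y) = −Σ(yᵢ − βxᵢ)²/(2·9) − β²/(2·2) + const.
Setting the derivative to zero: Σxᵢ(yᵢ − βxᵢ)/9 − β/2 = 0, so β = Σxᵢyᵢ / (Σxᵢ² + σ²/τ²).
Σxᵢyᵢ = 5·18 + 1·3 + 3·11 + 1·4 + 1·0 = 130; Σxᵢ² = 37; σ²/τ² = 4.5.
β̂_MAP = 130 / (37 + 4.5) = 130/41.5 ≈ 3.133.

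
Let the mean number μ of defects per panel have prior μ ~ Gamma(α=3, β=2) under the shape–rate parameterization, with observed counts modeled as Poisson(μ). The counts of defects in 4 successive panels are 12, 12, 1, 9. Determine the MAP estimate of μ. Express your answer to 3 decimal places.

Σxᵢ = 12+12+1+9 = 34, with n = 4.
Posterior ∝ μ^2e^(−2μ) · μ^34e^(−4μ) = μ^36e^(−6μ), i.e. Gamma(shape=37, rate=6).
The mode of a Gamma(a, b) with a ≥ 1 (shape–rate) is (a−1)/b = 36/6 ≈ 6.000.

μ̂_MAP = 6.000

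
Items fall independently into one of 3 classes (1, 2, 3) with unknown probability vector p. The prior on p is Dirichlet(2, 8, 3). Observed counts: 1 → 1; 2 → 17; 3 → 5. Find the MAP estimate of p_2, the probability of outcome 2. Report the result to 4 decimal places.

MAP estimate: 0.7273

The posterior is Dirichlet(αᵢ + nᵢ) = Dirichlet(3, 25, 8).
For a Dirichlet(a₁,…,a_K) with all aᵢ > 1, the mode has j-th component (aⱼ − 1)/(Σaᵢ − K).
Here Σaᵢ = 36 and K = 3, so p_2 = (25 − 1)/(36 − 3) = 24/33 ≈ 0.7273.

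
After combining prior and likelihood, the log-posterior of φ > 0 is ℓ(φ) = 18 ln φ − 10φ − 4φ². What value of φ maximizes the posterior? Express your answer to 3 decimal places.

φ̂_MAP = 1.000

ℓ'(φ) = 18/φ − 10 − 8φ. Setting this to zero and multiplying by φ: 8φ² + 10φ − 18 = 0.
φ = (−10 + √(10² + 4·8·18)) / (2·8) = (−10 + √676) / 16 = (−10 + 26)/16 = 1.
ℓ''(φ) = −18/φ² − 8 < 0, confirming a maximum.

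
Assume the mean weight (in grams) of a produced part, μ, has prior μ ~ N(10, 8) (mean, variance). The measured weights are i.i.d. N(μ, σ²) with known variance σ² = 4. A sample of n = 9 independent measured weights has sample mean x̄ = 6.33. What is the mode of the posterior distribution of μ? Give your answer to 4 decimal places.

n = 9, x̄ = 6.33.
For a Normal prior and Normal likelihood with known variance, the posterior is Normal; its mode equals its mean, the precision-weighted average.
Prior precision 1/σ₀² = 1/8 = 0.125; data precision n/σ² = 9/4 = 2.25.
μ̂ = (0.125·10 + 2.25·6.33) / (0.125 + 2.25) = 15.4925/2.375 = 6197/950 ≈ 6.5232.

μ̂_MAP = 6.5232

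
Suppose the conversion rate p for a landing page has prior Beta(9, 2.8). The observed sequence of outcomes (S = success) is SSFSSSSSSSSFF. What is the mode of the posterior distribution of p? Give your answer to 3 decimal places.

p̂_MAP = 0.789

Prior: Beta(9, 2.8).
Data: 10 successes in 13 trials (from the sequence). The binomial likelihood contributes p^10(1−p)^3, so the posterior is Beta(9+10, 2.8+3) = Beta(19, 5.8).
For Beta(a, b) with a, b > 1 the mode is (a−1)/(a+b−2) = 18/22.8 ≈ 0.789.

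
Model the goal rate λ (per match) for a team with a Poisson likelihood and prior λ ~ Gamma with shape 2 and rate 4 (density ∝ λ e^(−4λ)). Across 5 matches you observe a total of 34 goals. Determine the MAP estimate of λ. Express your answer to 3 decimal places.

Σxᵢ = 34, n = 5.
Posterior ∝ λe^(−4λ) · λ^34e^(−5λ) = λ^35e^(−9λ), i.e. Gamma(shape=36, rate=9).
The mode of a Gamma(a, b) with a ≥ 1 (shape–rate) is (a−1)/b = 35/9 ≈ 3.889.

λ̂_MAP = 3.889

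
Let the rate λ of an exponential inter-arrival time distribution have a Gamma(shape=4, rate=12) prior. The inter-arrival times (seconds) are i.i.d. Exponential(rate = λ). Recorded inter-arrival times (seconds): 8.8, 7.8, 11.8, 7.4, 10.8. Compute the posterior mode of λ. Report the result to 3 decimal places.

λ̂_MAP = 0.137

The Exponential(rate=λ) likelihood is ∝ λ^n e^(−λΣtᵢ). Here n = 5 and Σtᵢ = 8.8 + 7.8 + 11.8 + 7.4 + 10.8 = 46.6.
Posterior ∝ λ^3e^(−12λ) · λ^5e^(−46.6λ) = λ^8e^(−58.6λ), i.e. Gamma(9, 58.6).
Mode = (a−1)/b = 8/58.6 ≈ 0.137.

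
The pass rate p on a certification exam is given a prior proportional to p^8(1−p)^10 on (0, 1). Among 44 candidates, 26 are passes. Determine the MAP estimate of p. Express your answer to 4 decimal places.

The prior density ∝ p^8(1−p)^10 is the kernel of Beta(9, 11).
Data: 26 successes in 44 trials. The binomial likelihood contributes p^26(1−p)^18, so the posterior is Beta(9+26, 11+18) = Beta(35, 29).
For Beta(a, b) with a, b > 1 the mode is (a−1)/(a+b−2) = 34/62 ≈ 0.5484.

p̂_MAP = 0.5484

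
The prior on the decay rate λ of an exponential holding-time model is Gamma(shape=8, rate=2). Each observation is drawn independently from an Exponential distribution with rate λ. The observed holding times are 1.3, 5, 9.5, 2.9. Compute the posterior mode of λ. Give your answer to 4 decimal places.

The Exponential(rate=λ) likelihood is ∝ λ^n e^(−λΣtᵢ). Here n = 4 and Σtᵢ = 1.3 + 5 + 9.5 + 2.9 = 18.7.
Posterior ∝ λ^7e^(−2λ) · λ^4e^(−18.7λ) = λ^11e^(−20.7λ), i.e. Gamma(12, 20.7).
Mode = (a−1)/b = 11/20.7 ≈ 0.5314.

λ̂_MAP = 0.5314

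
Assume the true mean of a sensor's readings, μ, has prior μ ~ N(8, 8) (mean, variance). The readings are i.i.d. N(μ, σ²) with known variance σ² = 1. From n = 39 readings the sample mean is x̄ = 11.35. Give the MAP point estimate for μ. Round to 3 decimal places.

n = 39, x̄ = 11.35.
For a Normal prior and Normal likelihood with known variance, the posterior is Normal; its mode equals its mean, the precision-weighted average.
Prior precision 1/σ₀² = 1/8 = 0.125; data precision n/σ² = 39/1 = 39.
μ̂ = (0.125·8 + 39·11.35) / (0.125 + 39) = 443.65/39.125 = 17746/1565 ≈ 11.339.

μ̂_MAP = 11.339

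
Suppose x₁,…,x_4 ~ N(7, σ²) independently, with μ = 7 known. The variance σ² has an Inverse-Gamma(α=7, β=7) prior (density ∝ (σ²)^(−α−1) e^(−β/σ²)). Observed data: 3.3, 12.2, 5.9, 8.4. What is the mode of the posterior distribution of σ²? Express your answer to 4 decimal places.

σ̂²_MAP = 2.8950

Sum of squared deviations about the known mean: SS = (3.3−7)² + (12.2−7)² + (5.9−7)² + (8.4−7)² = 43.9.
The Normal likelihood contributes (σ²)^(−n/2) exp(−SS/(2σ²)), so the posterior is Inverse-Gamma(α + n/2, β + SS/2) = Inverse-Gamma(9, 28.95).
The mode of Inverse-Gamma(a, b) is b/(a+1) = 28.95/10 ≈ 2.8950.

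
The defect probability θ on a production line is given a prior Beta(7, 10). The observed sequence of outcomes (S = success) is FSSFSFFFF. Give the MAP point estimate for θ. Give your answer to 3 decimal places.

Prior: Beta(7, 10).
Data: 3 successes in 9 trials (from the sequence). The binomial likelihood contributes θ^3(1−θ)^6, so the posterior is Beta(7+3, 10+6) = Beta(10, 16).
For Beta(a, b) with a, b > 1 the mode is (a−1)/(a+b−2) = 9/24 ≈ 0.375.

θ̂_MAP = 0.375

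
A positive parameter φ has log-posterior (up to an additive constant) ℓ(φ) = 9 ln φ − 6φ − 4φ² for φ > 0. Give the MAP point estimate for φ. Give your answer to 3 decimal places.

ℓ'(φ) = 9/φ − 6 − 8φ. Setting this to zero and multiplying by φ: 8φ² + 6φ − 9 = 0.
φ = (−6 + √(6² + 4·8·9)) / (2·8) = (−6 + √324) / 16 = (−6 + 18)/16 = 3/4.
ℓ''(φ) = −9/φ² − 8 < 0, confirming a maximum.

φ̂_MAP = 0.750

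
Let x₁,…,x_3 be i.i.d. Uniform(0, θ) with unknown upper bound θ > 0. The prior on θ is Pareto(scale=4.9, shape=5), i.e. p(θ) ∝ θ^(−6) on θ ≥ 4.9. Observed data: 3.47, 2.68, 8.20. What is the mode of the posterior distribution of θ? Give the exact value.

θ̂_MAP = 8.20

The Uniform(0, θ) likelihood is θ^(−n) for θ ≥ max(xᵢ), zero otherwise. Here max(xᵢ) = 8.20.
Posterior ∝ θ^(−6) · θ^(−3) = θ^(−9) on θ ≥ max(4.9, 8.20) = 8.20.
This density is strictly decreasing in θ, so the posterior mode lies at the lower boundary of the support.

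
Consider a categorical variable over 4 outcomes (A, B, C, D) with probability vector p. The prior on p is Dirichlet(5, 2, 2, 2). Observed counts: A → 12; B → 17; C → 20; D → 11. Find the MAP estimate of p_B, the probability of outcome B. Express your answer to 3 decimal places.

The posterior is Dirichlet(αᵢ + nᵢ) = Dirichlet(17, 19, 22, 13).
For a Dirichlet(a₁,…,a_K) with all aᵢ > 1, the mode has j-th component (aⱼ − 1)/(Σaᵢ − K).
Here Σaᵢ = 71 and K = 4, so p_B = (19 − 1)/(71 − 4) = 18/67 ≈ 0.269.

MAP estimate of p_B = 0.269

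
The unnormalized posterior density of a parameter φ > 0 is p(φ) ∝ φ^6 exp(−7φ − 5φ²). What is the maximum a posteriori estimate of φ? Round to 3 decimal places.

ℓ'(φ) = 6/φ − 7 − 10φ. Setting this to zero and multiplying by φ: 10φ² + 7φ − 6 = 0.
φ = (−7 + √(7² + 4·10·6)) / (2·10) = (−7 + √289) / 20 = (−7 + 17)/20 = 1/2.
ℓ''(φ) = −6/φ² − 10 < 0, confirming a maximum.

φ̂_MAP = 0.500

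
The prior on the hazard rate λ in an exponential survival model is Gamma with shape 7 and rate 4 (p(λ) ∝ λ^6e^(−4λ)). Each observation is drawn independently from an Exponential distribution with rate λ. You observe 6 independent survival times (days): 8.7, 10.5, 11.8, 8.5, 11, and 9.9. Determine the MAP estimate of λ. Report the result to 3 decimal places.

λ̂_MAP = 0.186

The Exponential(rate=λ) likelihood is ∝ λ^n e^(−λΣtᵢ). Here n = 6 and Σtᵢ = 8.7 + 10.5 + 11.8 + 8.5 + 11 + 9.9 = 60.4.
Posterior ∝ λ^6e^(−4λ) · λ^6e^(−60.4λ) = λ^12e^(−64.4λ), i.e. Gamma(13, 64.4).
Mode = (a−1)/b = 12/64.4 ≈ 0.186.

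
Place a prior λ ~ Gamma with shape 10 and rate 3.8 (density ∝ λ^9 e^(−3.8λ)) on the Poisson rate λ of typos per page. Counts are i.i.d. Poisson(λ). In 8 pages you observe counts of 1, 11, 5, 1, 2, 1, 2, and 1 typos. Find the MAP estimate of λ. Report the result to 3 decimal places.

λ̂_MAP = 2.797

Σxᵢ = 1+11+5+1+2+1+2+1 = 24, with n = 8.
Posterior ∝ λ^9e^(−3.8λ) · λ^24e^(−8λ) = λ^33e^(−11.8λ), i.e. Gamma(shape=34, rate=11.8).
The mode of a Gamma(a, b) with a ≥ 1 (shape–rate) is (a−1)/b = 33/11.8 ≈ 2.797.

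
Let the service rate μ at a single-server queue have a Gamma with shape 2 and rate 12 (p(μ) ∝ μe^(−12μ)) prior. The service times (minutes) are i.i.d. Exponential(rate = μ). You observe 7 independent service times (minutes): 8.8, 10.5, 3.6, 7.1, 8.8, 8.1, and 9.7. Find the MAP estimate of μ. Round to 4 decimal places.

μ̂_MAP = 0.1166

The Exponential(rate=μ) likelihood is ∝ μ^n e^(−μΣtᵢ). Here n = 7 and Σtᵢ = 8.8 + 10.5 + 3.6 + 7.1 + 8.8 + 8.1 + 9.7 = 56.6.
Posterior ∝ μe^(−12μ) · μ^7e^(−56.6μ) = μ^8e^(−68.6μ), i.e. Gamma(9, 68.6).
Mode = (a−1)/b = 8/68.6 ≈ 0.1166.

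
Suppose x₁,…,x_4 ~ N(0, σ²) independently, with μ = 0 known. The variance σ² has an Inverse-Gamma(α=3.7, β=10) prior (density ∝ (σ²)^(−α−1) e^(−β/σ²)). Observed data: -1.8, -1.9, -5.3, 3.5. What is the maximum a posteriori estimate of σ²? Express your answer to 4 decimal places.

Sum of squared deviations about the known mean: SS = (-1.8−0)² + (-1.9−0)² + (-5.3−0)² + (3.5−0)² = 47.19.
The Normal likelihood contributes (σ²)^(−n/2) exp(−SS/(2σ²)), so the posterior is Inverse-Gamma(α + n/2, β + SS/2) = Inverse-Gamma(5.7, 33.595).
The mode of Inverse-Gamma(a, b) is b/(a+1) = 33.595/6.7 ≈ 5.0142.

σ̂²_MAP = 5.0142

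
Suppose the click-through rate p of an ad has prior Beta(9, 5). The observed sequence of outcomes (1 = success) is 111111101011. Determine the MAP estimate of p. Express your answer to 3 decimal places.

Prior: Beta(9, 5).
Data: 10 successes in 12 trials (from the sequence). The binomial likelihood contributes p^10(1−p)^2, so the posterior is Beta(9+10, 5+2) = Beta(19, 7).
For Beta(a, b) with a, b > 1 the mode is (a−1)/(a+b−2) = 18/24 ≈ 0.750.

p̂_MAP = 0.750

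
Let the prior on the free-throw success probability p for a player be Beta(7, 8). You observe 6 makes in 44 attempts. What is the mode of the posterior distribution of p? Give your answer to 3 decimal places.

p̂_MAP = 0.211

Prior: Beta(7, 8).
Data: 6 successes in 44 trials. The binomial likelihood contributes p^6(1−p)^38, so the posterior is Beta(7+6, 8+38) = Beta(13, 46).
For Beta(a, b) with a, b > 1 the mode is (a−1)/(a+b−2) = 12/57 ≈ 0.211.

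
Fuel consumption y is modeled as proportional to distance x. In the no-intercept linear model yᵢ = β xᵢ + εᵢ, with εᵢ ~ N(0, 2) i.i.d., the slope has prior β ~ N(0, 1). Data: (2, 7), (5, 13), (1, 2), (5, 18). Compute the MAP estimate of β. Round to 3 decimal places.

β̂_MAP = 3.000

log p(β | y) = −Σ(yᵢ − βxᵢ)²/(2·2) − β²/(2·1) + const.
Setting the derivative to zero: Σxᵢ(yᵢ − βxᵢ)/2 − β/1 = 0, so β = Σxᵢyᵢ / (Σxᵢ² + σ²/τ²).
Σxᵢyᵢ = 2·7 + 5·13 + 1·2 + 5·18 = 171; Σxᵢ² = 55; σ²/τ² = 2.
β̂_MAP = 171 / (55 + 2) = 171/57 ≈ 3.000.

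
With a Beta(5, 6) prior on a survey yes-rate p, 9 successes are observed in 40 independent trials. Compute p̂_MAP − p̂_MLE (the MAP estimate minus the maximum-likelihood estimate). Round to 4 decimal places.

Posterior is Beta(14, 37); MAP = (14−1)/(51−2) = 13/49 ≈ 0.26531.
MLE ignores the prior: p̂_MLE = k/n = 9/40 ≈ 0.22500.
Difference = 13/49 − 9/40 = 79/1960 ≈ 0.0403.

MAP − MLE = 0.0403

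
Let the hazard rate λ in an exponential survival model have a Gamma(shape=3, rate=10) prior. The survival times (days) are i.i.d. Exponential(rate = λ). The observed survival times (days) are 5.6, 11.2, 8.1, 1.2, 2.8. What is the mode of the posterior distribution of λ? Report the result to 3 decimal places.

λ̂_MAP = 0.180

The Exponential(rate=λ) likelihood is ∝ λ^n e^(−λΣtᵢ). Here n = 5 and Σtᵢ = 5.6 + 11.2 + 8.1 + 1.2 + 2.8 = 28.9.
Posterior ∝ λ^2e^(−10λ) · λ^5e^(−28.9λ) = λ^7e^(−38.9λ), i.e. Gamma(8, 38.9).
Mode = (a−1)/b = 7/38.9 ≈ 0.180.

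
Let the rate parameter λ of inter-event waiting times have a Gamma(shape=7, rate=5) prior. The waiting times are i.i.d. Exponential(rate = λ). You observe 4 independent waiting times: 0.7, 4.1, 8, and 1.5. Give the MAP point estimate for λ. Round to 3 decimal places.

The Exponential(rate=λ) likelihood is ∝ λ^n e^(−λΣtᵢ). Here n = 4 and Σtᵢ = 0.7 + 4.1 + 8 + 1.5 = 14.3.
Posterior ∝ λ^6e^(−5λ) · λ^4e^(−14.3λ) = λ^10e^(−19.3λ), i.e. Gamma(11, 19.3).
Mode = (a−1)/b = 10/19.3 ≈ 0.518.

λ̂_MAP = 0.518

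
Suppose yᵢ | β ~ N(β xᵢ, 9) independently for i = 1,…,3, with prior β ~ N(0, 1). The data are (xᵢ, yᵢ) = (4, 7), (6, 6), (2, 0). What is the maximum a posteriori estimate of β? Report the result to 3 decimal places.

log p(β | y) = −Σ(yᵢ − βxᵢ)²/(2·9) − β²/(2·1) + const.
Setting the derivative to zero: Σxᵢ(yᵢ − βxᵢ)/9 − β/1 = 0, so β = Σxᵢyᵢ / (Σxᵢ² + σ²/τ²).
Σxᵢyᵢ = 4·7 + 6·6 + 2·0 = 64; Σxᵢ² = 56; σ²/τ² = 9.
β̂_MAP = 64 / (56 + 9) = 64/65 ≈ 0.985.

β̂_MAP = 0.985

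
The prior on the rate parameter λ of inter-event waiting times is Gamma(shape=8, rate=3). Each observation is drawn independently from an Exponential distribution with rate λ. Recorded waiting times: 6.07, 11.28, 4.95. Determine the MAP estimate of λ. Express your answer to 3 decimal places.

The Exponential(rate=λ) likelihood is ∝ λ^n e^(−λΣtᵢ). Here n = 3 and Σtᵢ = 6.07 + 11.28 + 4.95 = 22.30.
Posterior ∝ λ^7e^(−3λ) · λ^3e^(−22.30λ) = λ^10e^(−25.30λ), i.e. Gamma(11, 25.30).
Mode = (a−1)/b = 10/25.30 ≈ 0.395.

λ̂_MAP = 0.395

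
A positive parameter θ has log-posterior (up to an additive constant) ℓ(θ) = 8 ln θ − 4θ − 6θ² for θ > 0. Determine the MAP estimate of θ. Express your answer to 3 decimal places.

ℓ'(θ) = 8/θ − 4 − 12θ. Setting this to zero and multiplying by θ: 12θ² + 4θ − 8 = 0.
θ = (−4 + √(4² + 4·12·8)) / (2·12) = (−4 + √400) / 24 = (−4 + 20)/24 = 2/3.
ℓ''(θ) = −8/θ² − 12 < 0, confirming a maximum.

θ̂_MAP = 0.667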